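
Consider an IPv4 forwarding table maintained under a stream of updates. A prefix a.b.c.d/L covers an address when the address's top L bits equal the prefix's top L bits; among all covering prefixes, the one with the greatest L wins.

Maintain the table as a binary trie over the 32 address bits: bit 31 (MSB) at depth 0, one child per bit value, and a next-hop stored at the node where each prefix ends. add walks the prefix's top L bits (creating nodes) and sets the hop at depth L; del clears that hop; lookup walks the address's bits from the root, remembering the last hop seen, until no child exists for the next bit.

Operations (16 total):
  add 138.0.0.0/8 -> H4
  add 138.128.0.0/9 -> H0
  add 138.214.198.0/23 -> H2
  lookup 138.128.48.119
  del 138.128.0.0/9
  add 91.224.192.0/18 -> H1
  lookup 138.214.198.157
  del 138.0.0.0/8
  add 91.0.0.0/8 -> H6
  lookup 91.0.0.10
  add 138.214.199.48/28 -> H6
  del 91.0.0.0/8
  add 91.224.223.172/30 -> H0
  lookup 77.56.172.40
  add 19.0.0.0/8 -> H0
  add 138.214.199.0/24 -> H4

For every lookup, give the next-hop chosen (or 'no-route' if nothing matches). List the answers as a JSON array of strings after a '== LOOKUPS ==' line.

Apply in order:
  + 138.0.0.0/8 (H4) depth=8
  + 138.128.0.0/9 (H0) depth=9
  + 138.214.198.0/23 (H2) depth=23
  ? 138.128.48.119  path d0:-→d1:-→d2:-→d3:-→d4:-→d5:-→d6:-→d7:-→d8:H4→d9:H0  best=H0
  - 138.128.0.0/9 clear@9
  + 91.224.192.0/18 (H1) depth=18
  ? 138.214.198.157  path d0:-→d1:-→d2:-→d3:-→d4:-→d5:-→d6:-→d7:-→d8:H4→d9:-→d10:-→d11:-→d12:-→d13:-→d14:-→d15:-→d16:-→d17:-→d18:-→d19:-→d20:-→d21:-→d22:-→d23:H2  best=H2
  - 138.0.0.0/8 clear@8
  + 91.0.0.0/8 (H6) depth=8
  ? 91.0.0.10  path d0:-→d1:-→d2:-→d3:-→d4:-→d5:-→d6:-→d7:-→d8:H6  best=H6
  + 138.214.199.48/28 (H6) depth=28
  - 91.0.0.0/8 clear@8
  + 91.224.223.172/30 (H0) depth=30
  ? 77.56.172.40  path d0:-→d1:-→d2:-→d3:-  best=no-route
  + 19.0.0.0/8 (H0) depth=8
  + 138.214.199.0/24 (H4) depth=24

== LOOKUPS ==
["H0","H2","H6","no-route"]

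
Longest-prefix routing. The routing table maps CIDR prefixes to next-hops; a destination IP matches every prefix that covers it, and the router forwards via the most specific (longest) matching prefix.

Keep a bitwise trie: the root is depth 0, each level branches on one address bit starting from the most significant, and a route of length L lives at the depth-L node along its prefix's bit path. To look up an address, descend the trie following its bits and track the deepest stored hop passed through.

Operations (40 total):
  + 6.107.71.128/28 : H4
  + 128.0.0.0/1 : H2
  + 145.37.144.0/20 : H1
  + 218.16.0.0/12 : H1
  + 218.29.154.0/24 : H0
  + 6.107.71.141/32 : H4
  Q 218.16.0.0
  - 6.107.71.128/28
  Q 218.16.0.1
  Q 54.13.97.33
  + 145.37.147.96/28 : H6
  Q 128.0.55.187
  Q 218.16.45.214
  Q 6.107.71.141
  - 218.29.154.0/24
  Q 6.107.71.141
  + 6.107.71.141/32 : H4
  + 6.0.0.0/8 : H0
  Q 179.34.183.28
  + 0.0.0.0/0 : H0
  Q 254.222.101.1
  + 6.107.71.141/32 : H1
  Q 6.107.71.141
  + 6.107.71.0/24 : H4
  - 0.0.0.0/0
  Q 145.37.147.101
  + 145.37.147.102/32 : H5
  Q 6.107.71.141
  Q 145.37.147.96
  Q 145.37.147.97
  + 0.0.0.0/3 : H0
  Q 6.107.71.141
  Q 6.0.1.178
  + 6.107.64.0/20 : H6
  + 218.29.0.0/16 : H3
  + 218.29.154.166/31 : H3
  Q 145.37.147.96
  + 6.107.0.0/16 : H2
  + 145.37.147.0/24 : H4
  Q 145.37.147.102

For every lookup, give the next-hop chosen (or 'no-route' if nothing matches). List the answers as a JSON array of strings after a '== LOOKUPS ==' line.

Trace:
  + 6.107.71.128/28 (H4) depth=28
  + 128.0.0.0/1 (H2) depth=1
  + 145.37.144.0/20 (H1) depth=20
  + 218.16.0.0/12 (H1) depth=12
  + 218.29.154.0/24 (H0) depth=24
  + 6.107.71.141/32 (H4) depth=32
  lookup 218.16.0.0: bits 110110100001 walk d0:-→d1:H2→d2:-→d3:-→d4:-→d5:-→d6:-→d7:-→d8:-→d9:-→d10:-→d11:-→d12:H1 -> H1
  del 6.107.71.128/28 (clear depth 28)
  lookup 218.16.0.1: bits 110110100001 walk d0:-→d1:H2→d2:-→d3:-→d4:-→d5:-→d6:-→d7:-→d8:-→d9:-→d10:-→d11:-→d12:H1 -> H1
  lookup 54.13.97.33: bits 00 walk d0:-→d1:-→d2:- -> no-route
  + 145.37.147.96/28 (H6) depth=28
  lookup 128.0.55.187: bits 100 walk d0:-→d1:H2→d2:-→d3:- -> H2
  lookup 218.16.45.214: bits 110110100001 walk d0:-→d1:H2→d2:-→d3:-→d4:-→d5:-→d6:-→d7:-→d8:-→d9:-→d10:-→d11:-→d12:H1 -> H1
  lookup 6.107.71.141: bits 00000110011010110100011110001101 walk d0:-→d1:-→d2:-→d3:-→d4:-→d5:-→d6:-→d7:-→d8:-→d9:-→d10:-→d11:-→d12:-→d13:-→d14:-→d15:-→d16:-→d17:-→d18:-→d19:-→d20:-→d21:-→d22:-→d23:-→d24:-→d25:-→d26:-→d27:-→d28:-→d29:-→d30:-→d31:-→d32:H4 -> H4
  del 218.29.154.0/24 (clear depth 24)
  lookup 6.107.71.141: bits 00000110011010110100011110001101 walk d0:-→d1:-→d2:-→d3:-→d4:-→d5:-→d6:-→d7:-→d8:-→d9:-→d10:-→d11:-→d12:-→d13:-→d14:-→d15:-→d16:-→d17:-→d18:-→d19:-→d20:-→d21:-→d22:-→d23:-→d24:-→d25:-→d26:-→d27:-→d28:-→d29:-→d30:-→d31:-→d32:H4 -> H4
  + 6.107.71.141/32 (H4) depth=32
  + 6.0.0.0/8 (H0) depth=8
  lookup 179.34.183.28: bits 10 walk d0:-→d1:H2→d2:- -> H2
  + 0.0.0.0/0 (H0) depth=0
  lookup 254.222.101.1: bits 11 walk d0:H0→d1:H2→d2:- -> H2
  + 6.107.71.141/32 (H1) depth=32
  lookup 6.107.71.141: bits 00000110011010110100011110001101 walk d0:H0→d1:-→d2:-→d3:-→d4:-→d5:-→d6:-→d7:-→d8:H0→d9:-→d10:-→d11:-→d12:-→d13:-→d14:-→d15:-→d16:-→d17:-→d18:-→d19:-→d20:-→d21:-→d22:-→d23:-→d24:-→d25:-→d26:-→d27:-→d28:-→d29:-→d30:-→d31:-→d32:H1 -> H1
  + 6.107.71.0/24 (H4) depth=24
  del 0.0.0.0/0 (clear depth 0)
  lookup 145.37.147.101: bits 1001000100100101100100110110 walk d0:-→d1:H2→d2:-→d3:-→d4:-→d5:-→d6:-→d7:-→d8:-→d9:-→d10:-→d11:-→d12:-→d13:-→d14:-→d15:-→d16:-→d17:-→d18:-→d19:-→d20:H1→d21:-→d22:-→d23:-→d24:-→d25:-→d26:-→d27:-→d28:H6 -> H6
  + 145.37.147.102/32 (H5) depth=32
  lookup 6.107.71.141: bits 00000110011010110100011110001101 walk d0:-→d1:-→d2:-→d3:-→d4:-→d5:-→d6:-→d7:-→d8:H0→d9:-→d10:-→d11:-→d12:-→d13:-→d14:-→d15:-→d16:-→d17:-→d18:-→d19:-→d20:-→d21:-→d22:-→d23:-→d24:H4→d25:-→d26:-→d27:-→d28:-→d29:-→d30:-→d31:-→d32:H1 -> H1
  lookup 145.37.147.96: bits 10010001001001011001001101100 walk d0:-→d1:H2→d2:-→d3:-→d4:-→d5:-→d6:-→d7:-→d8:-→d9:-→d10:-→d11:-→d12:-→d13:-→d14:-→d15:-→d16:-→d17:-→d18:-→d19:-→d20:H1→d21:-→d22:-→d23:-→d24:-→d25:-→d26:-→d27:-→d28:H6→d29:- -> H6
  lookup 145.37.147.97: bits 10010001001001011001001101100 walk d0:-→d1:H2→d2:-→d3:-→d4:-→d5:-→d6:-→d7:-→d8:-→d9:-→d10:-→d11:-→d12:-→d13:-→d14:-→d15:-→d16:-→d17:-→d18:-→d19:-→d20:H1→d21:-→d22:-→d23:-→d24:-→d25:-→d26:-→d27:-→d28:H6→d29:- -> H6
  + 0.0.0.0/3 (H0) depth=3
  lookup 6.107.71.141: bits 00000110011010110100011110001101 walk d0:-→d1:-→d2:-→d3:H0→d4:-→d5:-→d6:-→d7:-→d8:H0→d9:-→d10:-→d11:-→d12:-→d13:-→d14:-→d15:-→d16:-→d17:-→d18:-→d19:-→d20:-→d21:-→d22:-→d23:-→d24:H4→d25:-→d26:-→d27:-→d28:-→d29:-→d30:-→d31:-→d32:H1 -> H1
  lookup 6.0.1.178: bits 000001100 walk d0:-→d1:-→d2:-→d3:H0→d4:-→d5:-→d6:-→d7:-→d8:H0→d9:- -> H0
  + 6.107.64.0/20 (H6) depth=20
  + 218.29.0.0/16 (H3) depth=16
  + 218.29.154.166/31 (H3) depth=31
  lookup 145.37.147.96: bits 10010001001001011001001101100 walk d0:-→d1:H2→d2:-→d3:-→d4:-→d5:-→d6:-→d7:-→d8:-→d9:-→d10:-→d11:-→d12:-→d13:-→d14:-→d15:-→d16:-→d17:-→d18:-→d19:-→d20:H1→d21:-→d22:-→d23:-→d24:-→d25:-→d26:-→d27:-→d28:H6→d29:- -> H6
  + 6.107.0.0/16 (H2) depth=16
  + 145.37.147.0/24 (H4) depth=24
  lookup 145.37.147.102: bits 10010001001001011001001101100110 walk d0:-→d1:H2→d2:-→d3:-→d4:-→d5:-→d6:-→d7:-→d8:-→d9:-→d10:-→d11:-→d12:-→d13:-→d14:-→d15:-→d16:-→d17:-→d18:-→d19:-→d20:H1→d21:-→d22:-→d23:-→d24:H4→d25:-→d26:-→d27:-→d28:H6→d29:-→d30:-→d31:-→d32:H5 -> H5

== LOOKUPS ==
["H1","H1","no-route","H2","H1","H4","H4","H2","H2","H1","H6","H1","H6","H6","H1","H0","H6","H5"]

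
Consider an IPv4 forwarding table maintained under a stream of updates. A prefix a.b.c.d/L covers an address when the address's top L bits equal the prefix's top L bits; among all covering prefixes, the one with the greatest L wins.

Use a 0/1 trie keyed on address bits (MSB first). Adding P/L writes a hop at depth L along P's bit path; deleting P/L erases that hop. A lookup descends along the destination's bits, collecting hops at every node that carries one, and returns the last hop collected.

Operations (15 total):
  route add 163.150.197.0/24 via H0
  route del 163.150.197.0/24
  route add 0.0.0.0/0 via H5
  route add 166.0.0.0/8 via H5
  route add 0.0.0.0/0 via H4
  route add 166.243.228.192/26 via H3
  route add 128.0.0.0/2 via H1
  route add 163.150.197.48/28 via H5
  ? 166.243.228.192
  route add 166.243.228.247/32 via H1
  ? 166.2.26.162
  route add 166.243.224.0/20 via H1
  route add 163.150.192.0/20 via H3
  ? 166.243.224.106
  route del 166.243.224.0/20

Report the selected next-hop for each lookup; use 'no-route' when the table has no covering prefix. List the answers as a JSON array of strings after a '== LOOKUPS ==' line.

Trace:
  add 163.150.197.0/24 -> H0 at depth 24
  - 163.150.197.0/24 clear@24
  add 0.0.0.0/0 -> H5 at depth 0
  add 166.0.0.0/8 -> H5 at depth 8
  add 0.0.0.0/0 -> H4 at depth 0
  add 166.243.228.192/26 -> H3 at depth 26
  add 128.0.0.0/2 -> H1 at depth 2
  add 163.150.197.48/28 -> H5 at depth 28
  ? 166.243.228.192  path d0:H4→d1:-→d2:H1→d3:-→d4:-→d5:-→d6:-→d7:-→d8:H5→d9:-→d10:-→d11:-→d12:-→d13:-→d14:-→d15:-→d16:-→d17:-→d18:-→d19:-→d20:-→d21:-→d22:-→d23:-→d24:-→d25:-→d26:H3  best=H3
  add 166.243.228.247/32 -> H1 at depth 32
  ? 166.2.26.162  path d0:H4→d1:-→d2:H1→d3:-→d4:-→d5:-→d6:-→d7:-→d8:H5  best=H5
  add 166.243.224.0/20 -> H1 at depth 20
  add 163.150.192.0/20 -> H3 at depth 20
  ? 166.243.224.106  path d0:H4→d1:-→d2:H1→d3:-→d4:-→d5:-→d6:-→d7:-→d8:H5→d9:-→d10:-→d11:-→d12:-→d13:-→d14:-→d15:-→d16:-→d17:-→d18:-→d19:-→d20:H1→d21:-  best=H1
  - 166.243.224.0/20 clear@20

== LOOKUPS ==
["H3","H5","H1"]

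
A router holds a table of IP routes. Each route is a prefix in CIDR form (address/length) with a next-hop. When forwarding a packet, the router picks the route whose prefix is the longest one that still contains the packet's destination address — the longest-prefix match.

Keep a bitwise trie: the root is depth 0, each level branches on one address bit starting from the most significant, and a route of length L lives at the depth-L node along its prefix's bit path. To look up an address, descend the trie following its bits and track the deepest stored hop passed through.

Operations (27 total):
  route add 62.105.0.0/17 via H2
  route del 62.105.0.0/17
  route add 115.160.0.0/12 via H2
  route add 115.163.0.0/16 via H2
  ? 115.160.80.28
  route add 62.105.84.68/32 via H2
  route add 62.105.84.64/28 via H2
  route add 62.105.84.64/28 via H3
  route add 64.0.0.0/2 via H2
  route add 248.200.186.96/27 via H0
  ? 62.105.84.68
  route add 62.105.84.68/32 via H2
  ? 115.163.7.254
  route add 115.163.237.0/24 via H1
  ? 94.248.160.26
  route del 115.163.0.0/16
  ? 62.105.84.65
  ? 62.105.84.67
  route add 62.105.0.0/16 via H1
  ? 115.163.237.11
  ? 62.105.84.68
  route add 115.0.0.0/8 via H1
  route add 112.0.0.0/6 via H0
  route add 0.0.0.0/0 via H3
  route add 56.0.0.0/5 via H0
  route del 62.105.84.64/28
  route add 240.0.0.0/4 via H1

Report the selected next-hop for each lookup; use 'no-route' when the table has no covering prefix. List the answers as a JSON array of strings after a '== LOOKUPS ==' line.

Apply in order:
  add 62.105.0.0/17 -> H2 at depth 17
  del 62.105.0.0/17 (clear depth 17)
  add 115.160.0.0/12 -> H2 at depth 12
  add 115.163.0.0/16 -> H2 at depth 16
  Q 115.160.80.28: descend 01110011101000 ; hops seen [H2] ; pick H2
  add 62.105.84.68/32 -> H2 at depth 32
  add 62.105.84.64/28 -> H2 at depth 28
  add 62.105.84.64/28 -> H3 at depth 28
  add 64.0.0.0/2 -> H2 at depth 2
  add 248.200.186.96/27 -> H0 at depth 27
  Q 62.105.84.68: descend 00111110011010010101010001000100 ; hops seen [H3,H2] ; pick H2
  add 62.105.84.68/32 -> H2 at depth 32
  Q 115.163.7.254: descend 0111001110100011 ; hops seen [H2,H2,H2] ; pick H2
  add 115.163.237.0/24 -> H1 at depth 24
  Q 94.248.160.26: descend 01 ; hops seen [H2] ; pick H2
  del 115.163.0.0/16 (clear depth 16)
  Q 62.105.84.65: descend 00111110011010010101010001000 ; hops seen [H3] ; pick H3
  Q 62.105.84.67: descend 00111110011010010101010001000 ; hops seen [H3] ; pick H3
  add 62.105.0.0/16 -> H1 at depth 16
  Q 115.163.237.11: descend 011100111010001111101101 ; hops seen [H2,H2,H1] ; pick H1
  Q 62.105.84.68: descend 00111110011010010101010001000100 ; hops seen [H1,H3,H2] ; pick H2
  add 115.0.0.0/8 -> H1 at depth 8
  add 112.0.0.0/6 -> H0 at depth 6
  add 0.0.0.0/0 -> H3 at depth 0
  add 56.0.0.0/5 -> H0 at depth 5
  del 62.105.84.64/28 (clear depth 28)
  add 240.0.0.0/4 -> H1 at depth 4

== LOOKUPS ==
["H2","H2","H2","H2","H3","H3","H1","H2"]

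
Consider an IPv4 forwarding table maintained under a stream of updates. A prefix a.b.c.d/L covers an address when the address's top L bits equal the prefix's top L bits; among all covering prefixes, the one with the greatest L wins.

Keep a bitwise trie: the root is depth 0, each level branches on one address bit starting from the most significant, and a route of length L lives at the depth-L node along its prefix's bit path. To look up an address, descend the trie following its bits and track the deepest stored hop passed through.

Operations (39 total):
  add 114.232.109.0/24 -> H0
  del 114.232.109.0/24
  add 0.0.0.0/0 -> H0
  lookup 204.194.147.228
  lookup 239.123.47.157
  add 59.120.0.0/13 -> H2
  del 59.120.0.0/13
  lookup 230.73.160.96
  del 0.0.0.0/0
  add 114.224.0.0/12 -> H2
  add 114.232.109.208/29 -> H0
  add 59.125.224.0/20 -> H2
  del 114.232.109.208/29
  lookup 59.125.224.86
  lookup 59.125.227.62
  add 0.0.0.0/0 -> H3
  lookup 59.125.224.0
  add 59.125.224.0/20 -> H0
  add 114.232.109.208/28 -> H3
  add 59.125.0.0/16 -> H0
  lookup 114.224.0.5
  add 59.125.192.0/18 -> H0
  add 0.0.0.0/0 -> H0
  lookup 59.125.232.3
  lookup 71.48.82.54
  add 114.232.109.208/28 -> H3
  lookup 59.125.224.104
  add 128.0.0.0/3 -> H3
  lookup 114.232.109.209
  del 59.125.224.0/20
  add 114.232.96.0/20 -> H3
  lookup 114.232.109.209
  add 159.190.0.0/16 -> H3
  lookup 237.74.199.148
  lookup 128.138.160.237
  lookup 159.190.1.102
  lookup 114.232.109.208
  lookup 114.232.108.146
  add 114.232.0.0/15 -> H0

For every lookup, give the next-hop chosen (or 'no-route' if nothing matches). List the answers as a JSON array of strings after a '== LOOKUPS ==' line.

Apply in order:
  add 114.232.109.0/24 -> H0 at depth 24
  - 114.232.109.0/24 clear@24
  add 0.0.0.0/0 -> H0 at depth 0
  ? 204.194.147.228  path d0:H0  best=H0
  ? 239.123.47.157  path d0:H0  best=H0
  add 59.120.0.0/13 -> H2 at depth 13
  - 59.120.0.0/13 clear@13
  ? 230.73.160.96  path d0:H0  best=H0
  - 0.0.0.0/0 clear@0
  add 114.224.0.0/12 -> H2 at depth 12
  add 114.232.109.208/29 -> H0 at depth 29
  add 59.125.224.0/20 -> H2 at depth 20
  - 114.232.109.208/29 clear@29
  ? 59.125.224.86  path d0:-→d1:-→d2:-→d3:-→d4:-→d5:-→d6:-→d7:-→d8:-→d9:-→d10:-→d11:-→d12:-→d13:-→d14:-→d15:-→d16:-→d17:-→d18:-→d19:-→d20:H2  best=H2
  ? 59.125.227.62  path d0:-→d1:-→d2:-→d3:-→d4:-→d5:-→d6:-→d7:-→d8:-→d9:-→d10:-→d11:-→d12:-→d13:-→d14:-→d15:-→d16:-→d17:-→d18:-→d19:-→d20:H2  best=H2
  add 0.0.0.0/0 -> H3 at depth 0
  ? 59.125.224.0  path d0:H3→d1:-→d2:-→d3:-→d4:-→d5:-→d6:-→d7:-→d8:-→d9:-→d10:-→d11:-→d12:-→d13:-→d14:-→d15:-→d16:-→d17:-→d18:-→d19:-→d20:H2  best=H2
  add 59.125.224.0/20 -> H0 at depth 20
  add 114.232.109.208/28 -> H3 at depth 28
  add 59.125.0.0/16 -> H0 at depth 16
  ? 114.224.0.5  path d0:H3→d1:-→d2:-→d3:-→d4:-→d5:-→d6:-→d7:-→d8:-→d9:-→d10:-→d11:-→d12:H2  best=H2
  add 59.125.192.0/18 -> H0 at depth 18
  add 0.0.0.0/0 -> H0 at depth 0
  ? 59.125.232.3  path d0:H0→d1:-→d2:-→d3:-→d4:-→d5:-→d6:-→d7:-→d8:-→d9:-→d10:-→d11:-→d12:-→d13:-→d14:-→d15:-→d16:H0→d17:-→d18:H0→d19:-→d20:H0  best=H0
  ? 71.48.82.54  path d0:H0→d1:-→d2:-  best=H0
  add 114.232.109.208/28 -> H3 at depth 28
  ? 59.125.224.104  path d0:H0→d1:-→d2:-→d3:-→d4:-→d5:-→d6:-→d7:-→d8:-→d9:-→d10:-→d11:-→d12:-→d13:-→d14:-→d15:-→d16:H0→d17:-→d18:H0→d19:-→d20:H0  best=H0
  add 128.0.0.0/3 -> H3 at depth 3
  ? 114.232.109.209  path d0:H0→d1:-→d2:-→d3:-→d4:-→d5:-→d6:-→d7:-→d8:-→d9:-→d10:-→d11:-→d12:H2→d13:-→d14:-→d15:-→d16:-→d17:-→d18:-→d19:-→d20:-→d21:-→d22:-→d23:-→d24:-→d25:-→d26:-→d27:-→d28:H3→d29:-  best=H3
  - 59.125.224.0/20 clear@20
  add 114.232.96.0/20 -> H3 at depth 20
  ? 114.232.109.209  path d0:H0→d1:-→d2:-→d3:-→d4:-→d5:-→d6:-→d7:-→d8:-→d9:-→d10:-→d11:-→d12:H2→d13:-→d14:-→d15:-→d16:-→d17:-→d18:-→d19:-→d20:H3→d21:-→d22:-→d23:-→d24:-→d25:-→d26:-→d27:-→d28:H3→d29:-  best=H3
  add 159.190.0.0/16 -> H3 at depth 16
  ? 237.74.199.148  path d0:H0→d1:-  best=H0
  ? 128.138.160.237  path d0:H0→d1:-→d2:-→d3:H3  best=H3
  ? 159.190.1.102  path d0:H0→d1:-→d2:-→d3:H3→d4:-→d5:-→d6:-→d7:-→d8:-→d9:-→d10:-→d11:-→d12:-→d13:-→d14:-→d15:-→d16:H3  best=H3
  ? 114.232.109.208  path d0:H0→d1:-→d2:-→d3:-→d4:-→d5:-→d6:-→d7:-→d8:-→d9:-→d10:-→d11:-→d12:H2→d13:-→d14:-→d15:-→d16:-→d17:-→d18:-→d19:-→d20:H3→d21:-→d22:-→d23:-→d24:-→d25:-→d26:-→d27:-→d28:H3→d29:-  best=H3
  ? 114.232.108.146  path d0:H0→d1:-→d2:-→d3:-→d4:-→d5:-→d6:-→d7:-→d8:-→d9:-→d10:-→d11:-→d12:H2→d13:-→d14:-→d15:-→d16:-→d17:-→d18:-→d19:-→d20:H3→d21:-→d22:-→d23:-  best=H3
  add 114.232.0.0/15 -> H0 at depth 15

== LOOKUPS ==
["H0","H0","H0","H2","H2","H2","H2","H0","H0","H0","H3","H3","H0","H3","H3","H3","H3"]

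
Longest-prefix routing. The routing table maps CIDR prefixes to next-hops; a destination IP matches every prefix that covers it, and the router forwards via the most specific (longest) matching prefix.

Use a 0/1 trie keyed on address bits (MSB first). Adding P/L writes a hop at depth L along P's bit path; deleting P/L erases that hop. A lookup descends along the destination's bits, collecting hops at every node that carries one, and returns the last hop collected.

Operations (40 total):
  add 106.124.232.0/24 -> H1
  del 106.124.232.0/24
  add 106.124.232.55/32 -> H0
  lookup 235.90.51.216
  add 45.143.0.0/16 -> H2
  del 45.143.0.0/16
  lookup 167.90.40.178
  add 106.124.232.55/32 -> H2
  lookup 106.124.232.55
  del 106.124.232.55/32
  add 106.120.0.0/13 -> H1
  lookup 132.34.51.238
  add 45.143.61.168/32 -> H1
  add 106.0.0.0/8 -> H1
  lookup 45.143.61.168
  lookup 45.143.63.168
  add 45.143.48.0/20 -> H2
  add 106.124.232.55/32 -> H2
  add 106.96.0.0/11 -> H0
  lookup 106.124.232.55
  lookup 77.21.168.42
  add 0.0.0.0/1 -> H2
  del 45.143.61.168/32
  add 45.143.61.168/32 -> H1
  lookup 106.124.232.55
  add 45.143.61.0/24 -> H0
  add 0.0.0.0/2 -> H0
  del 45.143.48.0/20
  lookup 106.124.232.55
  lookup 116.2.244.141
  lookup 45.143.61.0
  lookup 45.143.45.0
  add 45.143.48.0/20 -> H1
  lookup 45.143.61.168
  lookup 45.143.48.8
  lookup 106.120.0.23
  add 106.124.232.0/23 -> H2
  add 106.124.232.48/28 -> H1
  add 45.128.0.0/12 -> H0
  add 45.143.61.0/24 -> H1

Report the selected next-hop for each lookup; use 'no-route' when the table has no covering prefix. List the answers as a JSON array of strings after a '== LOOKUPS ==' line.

Process each operation:
  + 106.124.232.0/24 (H1) depth=24
  - 106.124.232.0/24 clear@24
  + 106.124.232.55/32 (H0) depth=32
  lookup 235.90.51.216: bits ε walk d0:- -> no-route
  + 45.143.0.0/16 (H2) depth=16
  - 45.143.0.0/16 clear@16
  lookup 167.90.40.178: bits ε walk d0:- -> no-route
  + 106.124.232.55/32 (H2) depth=32
  lookup 106.124.232.55: bits 01101010011111001110100000110111 walk d0:-→d1:-→d2:-→d3:-→d4:-→d5:-→d6:-→d7:-→d8:-→d9:-→d10:-→d11:-→d12:-→d13:-→d14:-→d15:-→d16:-→d17:-→d18:-→d19:-→d20:-→d21:-→d22:-→d23:-→d24:-→d25:-→d26:-→d27:-→d28:-→d29:-→d30:-→d31:-→d32:H2 -> H2
  - 106.124.232.55/32 clear@32
  + 106.120.0.0/13 (H1) depth=13
  lookup 132.34.51.238: bits ε walk d0:- -> no-route
  + 45.143.61.168/32 (H1) depth=32
  + 106.0.0.0/8 (H1) depth=8
  lookup 45.143.61.168: bits 00101101100011110011110110101000 walk d0:-→d1:-→d2:-→d3:-→d4:-→d5:-→d6:-→d7:-→d8:-→d9:-→d10:-→d11:-→d12:-→d13:-→d14:-→d15:-→d16:-→d17:-→d18:-→d19:-→d20:-→d21:-→d22:-→d23:-→d24:-→d25:-→d26:-→d27:-→d28:-→d29:-→d30:-→d31:-→d32:H1 -> H1
  lookup 45.143.63.168: bits 0010110110001111001111 walk d0:-→d1:-→d2:-→d3:-→d4:-→d5:-→d6:-→d7:-→d8:-→d9:-→d10:-→d11:-→d12:-→d13:-→d14:-→d15:-→d16:-→d17:-→d18:-→d19:-→d20:-→d21:-→d22:- -> no-route
  + 45.143.48.0/20 (H2) depth=20
  + 106.124.232.55/32 (H2) depth=32
  + 106.96.0.0/11 (H0) depth=11
  lookup 106.124.232.55: bits 01101010011111001110100000110111 walk d0:-→d1:-→d2:-→d3:-→d4:-→d5:-→d6:-→d7:-→d8:H1→d9:-→d10:-→d11:H0→d12:-→d13:H1→d14:-→d15:-→d16:-→d17:-→d18:-→d19:-→d20:-→d21:-→d22:-→d23:-→d24:-→d25:-→d26:-→d27:-→d28:-→d29:-→d30:-→d31:-→d32:H2 -> H2
  lookup 77.21.168.42: bits 01 walk d0:-→d1:-→d2:- -> no-route
  + 0.0.0.0/1 (H2) depth=1
  - 45.143.61.168/32 clear@32
  + 45.143.61.168/32 (H1) depth=32
  lookup 106.124.232.55: bits 01101010011111001110100000110111 walk d0:-→d1:H2→d2:-→d3:-→d4:-→d5:-→d6:-→d7:-→d8:H1→d9:-→d10:-→d11:H0→d12:-→d13:H1→d14:-→d15:-→d16:-→d17:-→d18:-→d19:-→d20:-→d21:-→d22:-→d23:-→d24:-→d25:-→d26:-→d27:-→d28:-→d29:-→d30:-→d31:-→d32:H2 -> H2
  + 45.143.61.0/24 (H0) depth=24
  + 0.0.0.0/2 (H0) depth=2
  - 45.143.48.0/20 clear@20
  lookup 106.124.232.55: bits 01101010011111001110100000110111 walk d0:-→d1:H2→d2:-→d3:-→d4:-→d5:-→d6:-→d7:-→d8:H1→d9:-→d10:-→d11:H0→d12:-→d13:H1→d14:-→d15:-→d16:-→d17:-→d18:-→d19:-→d20:-→d21:-→d22:-→d23:-→d24:-→d25:-→d26:-→d27:-→d28:-→d29:-→d30:-→d31:-→d32:H2 -> H2
  lookup 116.2.244.141: bits 011 walk d0:-→d1:H2→d2:-→d3:- -> H2
  lookup 45.143.61.0: bits 001011011000111100111101 walk d0:-→d1:H2→d2:H0→d3:-→d4:-→d5:-→d6:-→d7:-→d8:-→d9:-→d10:-→d11:-→d12:-→d13:-→d14:-→d15:-→d16:-→d17:-→d18:-→d19:-→d20:-→d21:-→d22:-→d23:-→d24:H0 -> H0
  lookup 45.143.45.0: bits 0010110110001111001 walk d0:-→d1:H2→d2:H0→d3:-→d4:-→d5:-→d6:-→d7:-→d8:-→d9:-→d10:-→d11:-→d12:-→d13:-→d14:-→d15:-→d16:-→d17:-→d18:-→d19:- -> H0
  + 45.143.48.0/20 (H1) depth=20
  lookup 45.143.61.168: bits 00101101100011110011110110101000 walk d0:-→d1:H2→d2:H0→d3:-→d4:-→d5:-→d6:-→d7:-→d8:-→d9:-→d10:-→d11:-→d12:-→d13:-→d14:-→d15:-→d16:-→d17:-→d18:-→d19:-→d20:H1→d21:-→d22:-→d23:-→d24:H0→d25:-→d26:-→d27:-→d28:-→d29:-→d30:-→d31:-→d32:H1 -> H1
  lookup 45.143.48.8: bits 00101101100011110011 walk d0:-→d1:H2→d2:H0→d3:-→d4:-→d5:-→d6:-→d7:-→d8:-→d9:-→d10:-→d11:-→d12:-→d13:-→d14:-→d15:-→d16:-→d17:-→d18:-→d19:-→d20:H1 -> H1
  lookup 106.120.0.23: bits 0110101001111 walk d0:-→d1:H2→d2:-→d3:-→d4:-→d5:-→d6:-→d7:-→d8:H1→d9:-→d10:-→d11:H0→d12:-→d13:H1 -> H1
  + 106.124.232.0/23 (H2) depth=23
  + 106.124.232.48/28 (H1) depth=28
  + 45.128.0.0/12 (H0) depth=12
  + 45.143.61.0/24 (H1) depth=24

== LOOKUPS ==
["no-route","no-route","H2","no-route","H1","no-route","H2","no-route","H2","H2","H2","H0","H0","H1","H1","H1"]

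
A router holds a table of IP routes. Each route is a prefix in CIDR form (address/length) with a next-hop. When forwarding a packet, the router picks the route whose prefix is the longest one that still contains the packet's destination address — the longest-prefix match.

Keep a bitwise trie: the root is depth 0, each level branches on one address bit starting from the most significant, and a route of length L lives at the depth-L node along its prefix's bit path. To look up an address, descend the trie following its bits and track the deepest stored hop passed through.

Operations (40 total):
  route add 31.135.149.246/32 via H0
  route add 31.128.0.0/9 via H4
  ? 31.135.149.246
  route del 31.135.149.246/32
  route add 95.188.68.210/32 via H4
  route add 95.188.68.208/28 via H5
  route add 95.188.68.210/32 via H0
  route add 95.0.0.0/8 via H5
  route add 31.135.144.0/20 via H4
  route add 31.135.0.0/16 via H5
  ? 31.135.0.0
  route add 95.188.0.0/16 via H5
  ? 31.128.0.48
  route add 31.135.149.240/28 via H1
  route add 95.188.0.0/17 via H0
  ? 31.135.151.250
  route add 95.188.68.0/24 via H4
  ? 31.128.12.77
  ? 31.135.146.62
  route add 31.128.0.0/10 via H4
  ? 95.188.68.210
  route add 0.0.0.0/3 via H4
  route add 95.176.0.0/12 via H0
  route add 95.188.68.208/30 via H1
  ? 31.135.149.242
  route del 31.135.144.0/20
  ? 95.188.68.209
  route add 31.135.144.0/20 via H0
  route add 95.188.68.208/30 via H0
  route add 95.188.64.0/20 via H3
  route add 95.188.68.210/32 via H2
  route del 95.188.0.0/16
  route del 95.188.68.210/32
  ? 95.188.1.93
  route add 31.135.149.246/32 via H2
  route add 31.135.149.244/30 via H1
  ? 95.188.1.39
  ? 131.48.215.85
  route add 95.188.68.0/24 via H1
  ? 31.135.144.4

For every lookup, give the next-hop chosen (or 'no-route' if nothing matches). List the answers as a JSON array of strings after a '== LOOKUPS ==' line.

Process each operation:
  + 31.135.149.246/32 (H0) depth=32
  + 31.128.0.0/9 (H4) depth=9
  Q 31.135.149.246: descend 00011111100001111001010111110110 ; hops seen [H4,H0] ; pick H0
  del 31.135.149.246/32 (clear depth 32)
  + 95.188.68.210/32 (H4) depth=32
  + 95.188.68.208/28 (H5) depth=28
  + 95.188.68.210/32 (H0) depth=32
  + 95.0.0.0/8 (H5) depth=8
  + 31.135.144.0/20 (H4) depth=20
  + 31.135.0.0/16 (H5) depth=16
  Q 31.135.0.0: descend 0001111110000111 ; hops seen [H4,H5] ; pick H5
  + 95.188.0.0/16 (H5) depth=16
  Q 31.128.0.48: descend 0001111110000 ; hops seen [H4] ; pick H4
  + 31.135.149.240/28 (H1) depth=28
  + 95.188.0.0/17 (H0) depth=17
  Q 31.135.151.250: descend 0001111110000111100101 ; hops seen [H4,H5,H4] ; pick H4
  + 95.188.68.0/24 (H4) depth=24
  Q 31.128.12.77: descend 0001111110000 ; hops seen [H4] ; pick H4
  Q 31.135.146.62: descend 000111111000011110010 ; hops seen [H4,H5,H4] ; pick H4
  + 31.128.0.0/10 (H4) depth=10
  Q 95.188.68.210: descend 01011111101111000100010011010010 ; hops seen [H5,H5,H0,H4,H5,H0] ; pick H0
  + 0.0.0.0/3 (H4) depth=3
  + 95.176.0.0/12 (H0) depth=12
  + 95.188.68.208/30 (H1) depth=30
  Q 31.135.149.242: descend 00011111100001111001010111110 ; hops seen [H4,H4,H4,H5,H4,H1] ; pick H1
  del 31.135.144.0/20 (clear depth 20)
  Q 95.188.68.209: descend 010111111011110001000100110100 ; hops seen [H5,H0,H5,H0,H4,H5,H1] ; pick H1
  + 31.135.144.0/20 (H0) depth=20
  + 95.188.68.208/30 (H0) depth=30
  + 95.188.64.0/20 (H3) depth=20
  + 95.188.68.210/32 (H2) depth=32
  del 95.188.0.0/16 (clear depth 16)
  del 95.188.68.210/32 (clear depth 32)
  Q 95.188.1.93: descend 01011111101111000 ; hops seen [H5,H0,H0] ; pick H0
  + 31.135.149.246/32 (H2) depth=32
  + 31.135.149.244/30 (H1) depth=30
  Q 95.188.1.39: descend 01011111101111000 ; hops seen [H5,H0,H0] ; pick H0
  Q 131.48.215.85: descend ε ; hops seen [∅] ; pick no-route
  + 95.188.68.0/24 (H1) depth=24
  Q 31.135.144.4: descend 000111111000011110010 ; hops seen [H4,H4,H4,H5,H0] ; pick H0

== LOOKUPS ==
["H0","H5","H4","H4","H4","H4","H0","H1","H1","H0","H0","no-route","H0"]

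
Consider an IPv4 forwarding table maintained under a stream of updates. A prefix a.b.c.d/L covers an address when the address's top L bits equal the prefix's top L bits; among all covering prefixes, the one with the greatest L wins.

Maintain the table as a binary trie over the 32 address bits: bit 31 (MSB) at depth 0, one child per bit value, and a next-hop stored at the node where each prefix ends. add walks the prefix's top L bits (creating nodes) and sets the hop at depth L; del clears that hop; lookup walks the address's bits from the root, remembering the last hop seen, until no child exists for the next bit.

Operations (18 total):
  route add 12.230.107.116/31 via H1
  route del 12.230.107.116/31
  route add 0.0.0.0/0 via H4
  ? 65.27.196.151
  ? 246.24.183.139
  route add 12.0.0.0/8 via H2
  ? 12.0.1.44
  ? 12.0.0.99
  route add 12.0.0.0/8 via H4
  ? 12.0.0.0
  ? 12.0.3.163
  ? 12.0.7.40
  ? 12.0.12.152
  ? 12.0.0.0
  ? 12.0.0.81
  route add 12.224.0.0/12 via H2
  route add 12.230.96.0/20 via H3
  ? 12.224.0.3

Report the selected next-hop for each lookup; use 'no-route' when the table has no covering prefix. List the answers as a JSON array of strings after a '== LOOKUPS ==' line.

Trace:
  + 12.230.107.116/31 (H1) depth=31
  - 12.230.107.116/31 clear@31
  + 0.0.0.0/0 (H4) depth=0
  lookup 65.27.196.151: bits 0 walk d0:H4→d1:- -> H4
  lookup 246.24.183.139: bits ε walk d0:H4 -> H4
  + 12.0.0.0/8 (H2) depth=8
  lookup 12.0.1.44: bits 00001100 walk d0:H4→d1:-→d2:-→d3:-→d4:-→d5:-→d6:-→d7:-→d8:H2 -> H2
  lookup 12.0.0.99: bits 00001100 walk d0:H4→d1:-→d2:-→d3:-→d4:-→d5:-→d6:-→d7:-→d8:H2 -> H2
  + 12.0.0.0/8 (H4) depth=8
  lookup 12.0.0.0: bits 00001100 walk d0:H4→d1:-→d2:-→d3:-→d4:-→d5:-→d6:-→d7:-→d8:H4 -> H4
  lookup 12.0.3.163: bits 00001100 walk d0:H4→d1:-→d2:-→d3:-→d4:-→d5:-→d6:-→d7:-→d8:H4 -> H4
  lookup 12.0.7.40: bits 00001100 walk d0:H4→d1:-→d2:-→d3:-→d4:-→d5:-→d6:-→d7:-→d8:H4 -> H4
  lookup 12.0.12.152: bits 00001100 walk d0:H4→d1:-→d2:-→d3:-→d4:-→d5:-→d6:-→d7:-→d8:H4 -> H4
  lookup 12.0.0.0: bits 00001100 walk d0:H4→d1:-→d2:-→d3:-→d4:-→d5:-→d6:-→d7:-→d8:H4 -> H4
  lookup 12.0.0.81: bits 00001100 walk d0:H4→d1:-→d2:-→d3:-→d4:-→d5:-→d6:-→d7:-→d8:H4 -> H4
  + 12.224.0.0/12 (H2) depth=12
  + 12.230.96.0/20 (H3) depth=20
  lookup 12.224.0.3: bits 0000110011100 walk d0:H4→d1:-→d2:-→d3:-→d4:-→d5:-→d6:-→d7:-→d8:H4→d9:-→d10:-→d11:-→d12:H2→d13:- -> H2

== LOOKUPS ==
["H4","H4","H2","H2","H4","H4","H4","H4","H4","H4","H2"]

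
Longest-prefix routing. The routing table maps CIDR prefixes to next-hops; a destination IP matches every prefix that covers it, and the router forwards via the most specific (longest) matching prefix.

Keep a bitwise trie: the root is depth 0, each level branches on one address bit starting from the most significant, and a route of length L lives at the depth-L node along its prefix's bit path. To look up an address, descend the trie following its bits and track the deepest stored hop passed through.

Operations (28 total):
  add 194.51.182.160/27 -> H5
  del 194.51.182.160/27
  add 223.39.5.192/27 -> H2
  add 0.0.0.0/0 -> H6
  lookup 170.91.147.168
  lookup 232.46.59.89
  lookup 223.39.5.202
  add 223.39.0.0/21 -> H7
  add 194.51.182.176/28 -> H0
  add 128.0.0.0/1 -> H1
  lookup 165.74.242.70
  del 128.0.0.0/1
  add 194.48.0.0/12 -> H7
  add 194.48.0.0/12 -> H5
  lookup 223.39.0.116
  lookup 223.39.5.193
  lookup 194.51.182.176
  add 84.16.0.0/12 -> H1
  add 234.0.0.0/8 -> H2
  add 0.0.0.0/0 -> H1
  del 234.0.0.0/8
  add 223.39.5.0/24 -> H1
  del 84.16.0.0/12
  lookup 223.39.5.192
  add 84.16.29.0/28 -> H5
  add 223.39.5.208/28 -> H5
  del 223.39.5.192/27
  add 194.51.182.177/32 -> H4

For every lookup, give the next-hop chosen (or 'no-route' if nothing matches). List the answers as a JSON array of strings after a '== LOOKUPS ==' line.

Apply in order:
  + 194.51.182.160/27 (H5) depth=27
  del 194.51.182.160/27 (clear depth 27)
  + 223.39.5.192/27 (H2) depth=27
  + 0.0.0.0/0 (H6) depth=0
  ? 170.91.147.168  path d0:H6→d1:-  best=H6
  ? 232.46.59.89  path d0:H6→d1:-→d2:-  best=H6
  ? 223.39.5.202  path d0:H6→d1:-→d2:-→d3:-→d4:-→d5:-→d6:-→d7:-→d8:-→d9:-→d10:-→d11:-→d12:-→d13:-→d14:-→d15:-→d16:-→d17:-→d18:-→d19:-→d20:-→d21:-→d22:-→d23:-→d24:-→d25:-→d26:-→d27:H2  best=H2
  + 223.39.0.0/21 (H7) depth=21
  + 194.51.182.176/28 (H0) depth=28
  + 128.0.0.0/1 (H1) depth=1
  ? 165.74.242.70  path d0:H6→d1:H1  best=H1
  del 128.0.0.0/1 (clear depth 1)
  + 194.48.0.0/12 (H7) depth=12
  + 194.48.0.0/12 (H5) depth=12
  ? 223.39.0.116  path d0:H6→d1:-→d2:-→d3:-→d4:-→d5:-→d6:-→d7:-→d8:-→d9:-→d10:-→d11:-→d12:-→d13:-→d14:-→d15:-→d16:-→d17:-→d18:-→d19:-→d20:-→d21:H7  best=H7
  ? 223.39.5.193  path d0:H6→d1:-→d2:-→d3:-→d4:-→d5:-→d6:-→d7:-→d8:-→d9:-→d10:-→d11:-→d12:-→d13:-→d14:-→d15:-→d16:-→d17:-→d18:-→d19:-→d20:-→d21:H7→d22:-→d23:-→d24:-→d25:-→d26:-→d27:H2  best=H2
  ? 194.51.182.176  path d0:H6→d1:-→d2:-→d3:-→d4:-→d5:-→d6:-→d7:-→d8:-→d9:-→d10:-→d11:-→d12:H5→d13:-→d14:-→d15:-→d16:-→d17:-→d18:-→d19:-→d20:-→d21:-→d22:-→d23:-→d24:-→d25:-→d26:-→d27:-→d28:H0  best=H0
  + 84.16.0.0/12 (H1) depth=12
  + 234.0.0.0/8 (H2) depth=8
  + 0.0.0.0/0 (H1) depth=0
  del 234.0.0.0/8 (clear depth 8)
  + 223.39.5.0/24 (H1) depth=24
  del 84.16.0.0/12 (clear depth 12)
  ? 223.39.5.192  path d0:H1→d1:-→d2:-→d3:-→d4:-→d5:-→d6:-→d7:-→d8:-→d9:-→d10:-→d11:-→d12:-→d13:-→d14:-→d15:-→d16:-→d17:-→d18:-→d19:-→d20:-→d21:H7→d22:-→d23:-→d24:H1→d25:-→d26:-→d27:H2  best=H2
  + 84.16.29.0/28 (H5) depth=28
  + 223.39.5.208/28 (H5) depth=28
  del 223.39.5.192/27 (clear depth 27)
  + 194.51.182.177/32 (H4) depth=32

== LOOKUPS ==
["H6","H6","H2","H1","H7","H2","H0","H2"]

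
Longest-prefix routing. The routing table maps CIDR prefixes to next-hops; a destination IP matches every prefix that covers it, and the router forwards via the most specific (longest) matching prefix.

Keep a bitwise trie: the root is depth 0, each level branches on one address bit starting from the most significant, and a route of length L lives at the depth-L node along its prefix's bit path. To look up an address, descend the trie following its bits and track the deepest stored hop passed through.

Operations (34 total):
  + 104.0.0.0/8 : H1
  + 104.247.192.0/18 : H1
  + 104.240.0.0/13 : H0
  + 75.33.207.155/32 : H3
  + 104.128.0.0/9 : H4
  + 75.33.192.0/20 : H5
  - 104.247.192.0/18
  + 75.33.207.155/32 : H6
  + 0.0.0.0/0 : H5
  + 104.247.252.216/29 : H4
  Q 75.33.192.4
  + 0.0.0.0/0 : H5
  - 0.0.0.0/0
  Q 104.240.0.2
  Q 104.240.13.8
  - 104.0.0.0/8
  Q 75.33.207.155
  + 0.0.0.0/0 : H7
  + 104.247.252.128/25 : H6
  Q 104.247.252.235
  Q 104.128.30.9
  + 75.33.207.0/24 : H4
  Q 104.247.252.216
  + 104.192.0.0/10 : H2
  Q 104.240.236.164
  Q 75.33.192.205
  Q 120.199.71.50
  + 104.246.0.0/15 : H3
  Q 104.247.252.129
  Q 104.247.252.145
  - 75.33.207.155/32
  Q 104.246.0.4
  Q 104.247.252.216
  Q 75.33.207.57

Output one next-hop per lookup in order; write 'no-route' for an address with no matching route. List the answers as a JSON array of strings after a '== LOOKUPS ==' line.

Process each operation:
  + 104.0.0.0/8 (H1) depth=8
  + 104.247.192.0/18 (H1) depth=18
  + 104.240.0.0/13 (H0) depth=13
  + 75.33.207.155/32 (H3) depth=32
  + 104.128.0.0/9 (H4) depth=9
  + 75.33.192.0/20 (H5) depth=20
  - 104.247.192.0/18 clear@18
  + 75.33.207.155/32 (H6) depth=32
  + 0.0.0.0/0 (H5) depth=0
  + 104.247.252.216/29 (H4) depth=29
  ? 75.33.192.4  path d0:H5→d1:-→d2:-→d3:-→d4:-→d5:-→d6:-→d7:-→d8:-→d9:-→d10:-→d11:-→d12:-→d13:-→d14:-→d15:-→d16:-→d17:-→d18:-→d19:-→d20:H5  best=H5
  + 0.0.0.0/0 (H5) depth=0
  - 0.0.0.0/0 clear@0
  ? 104.240.0.2  path d0:-→d1:-→d2:-→d3:-→d4:-→d5:-→d6:-→d7:-→d8:H1→d9:H4→d10:-→d11:-→d12:-→d13:H0  best=H0
  ? 104.240.13.8  path d0:-→d1:-→d2:-→d3:-→d4:-→d5:-→d6:-→d7:-→d8:H1→d9:H4→d10:-→d11:-→d12:-→d13:H0  best=H0
  - 104.0.0.0/8 clear@8
  ? 75.33.207.155  path d0:-→d1:-→d2:-→d3:-→d4:-→d5:-→d6:-→d7:-→d8:-→d9:-→d10:-→d11:-→d12:-→d13:-→d14:-→d15:-→d16:-→d17:-→d18:-→d19:-→d20:H5→d21:-→d22:-→d23:-→d24:-→d25:-→d26:-→d27:-→d28:-→d29:-→d30:-→d31:-→d32:H6  best=H6
  + 0.0.0.0/0 (H7) depth=0
  + 104.247.252.128/25 (H6) depth=25
  ? 104.247.252.235  path d0:H7→d1:-→d2:-→d3:-→d4:-→d5:-→d6:-→d7:-→d8:-→d9:H4→d10:-→d11:-→d12:-→d13:H0→d14:-→d15:-→d16:-→d17:-→d18:-→d19:-→d20:-→d21:-→d22:-→d23:-→d24:-→d25:H6→d26:-  best=H6
  ? 104.128.30.9  path d0:H7→d1:-→d2:-→d3:-→d4:-→d5:-→d6:-→d7:-→d8:-→d9:H4  best=H4
  + 75.33.207.0/24 (H4) depth=24
  ? 104.247.252.216  path d0:H7→d1:-→d2:-→d3:-→d4:-→d5:-→d6:-→d7:-→d8:-→d9:H4→d10:-→d11:-→d12:-→d13:H0→d14:-→d15:-→d16:-→d17:-→d18:-→d19:-→d20:-→d21:-→d22:-→d23:-→d24:-→d25:H6→d26:-→d27:-→d28:-→d29:H4  best=H4
  + 104.192.0.0/10 (H2) depth=10
  ? 104.240.236.164  path d0:H7→d1:-→d2:-→d3:-→d4:-→d5:-→d6:-→d7:-→d8:-→d9:H4→d10:H2→d11:-→d12:-→d13:H0  best=H0
  ? 75.33.192.205  path d0:H7→d1:-→d2:-→d3:-→d4:-→d5:-→d6:-→d7:-→d8:-→d9:-→d10:-→d11:-→d12:-→d13:-→d14:-→d15:-→d16:-→d17:-→d18:-→d19:-→d20:H5  best=H5
  ? 120.199.71.50  path d0:H7→d1:-→d2:-→d3:-  best=H7
  + 104.246.0.0/15 (H3) depth=15
  ? 104.247.252.129  path d0:H7→d1:-→d2:-→d3:-→d4:-→d5:-→d6:-→d7:-→d8:-→d9:H4→d10:H2→d11:-→d12:-→d13:H0→d14:-→d15:H3→d16:-→d17:-→d18:-→d19:-→d20:-→d21:-→d22:-→d23:-→d24:-→d25:H6  best=H6
  ? 104.247.252.145  path d0:H7→d1:-→d2:-→d3:-→d4:-→d5:-→d6:-→d7:-→d8:-→d9:H4→d10:H2→d11:-→d12:-→d13:H0→d14:-→d15:H3→d16:-→d17:-→d18:-→d19:-→d20:-→d21:-→d22:-→d23:-→d24:-→d25:H6  best=H6
  - 75.33.207.155/32 clear@32
  ? 104.246.0.4  path d0:H7→d1:-→d2:-→d3:-→d4:-→d5:-→d6:-→d7:-→d8:-→d9:H4→d10:H2→d11:-→d12:-→d13:H0→d14:-→d15:H3  best=H3
  ? 104.247.252.216  path d0:H7→d1:-→d2:-→d3:-→d4:-→d5:-→d6:-→d7:-→d8:-→d9:H4→d10:H2→d11:-→d12:-→d13:H0→d14:-→d15:H3→d16:-→d17:-→d18:-→d19:-→d20:-→d21:-→d22:-→d23:-→d24:-→d25:H6→d26:-→d27:-→d28:-→d29:H4  best=H4
  ? 75.33.207.57  path d0:H7→d1:-→d2:-→d3:-→d4:-→d5:-→d6:-→d7:-→d8:-→d9:-→d10:-→d11:-→d12:-→d13:-→d14:-→d15:-→d16:-→d17:-→d18:-→d19:-→d20:H5→d21:-→d22:-→d23:-→d24:H4  best=H4

== LOOKUPS ==
["H5","H0","H0","H6","H6","H4","H4","H0","H5","H7","H6","H6","H3","H4","H4"]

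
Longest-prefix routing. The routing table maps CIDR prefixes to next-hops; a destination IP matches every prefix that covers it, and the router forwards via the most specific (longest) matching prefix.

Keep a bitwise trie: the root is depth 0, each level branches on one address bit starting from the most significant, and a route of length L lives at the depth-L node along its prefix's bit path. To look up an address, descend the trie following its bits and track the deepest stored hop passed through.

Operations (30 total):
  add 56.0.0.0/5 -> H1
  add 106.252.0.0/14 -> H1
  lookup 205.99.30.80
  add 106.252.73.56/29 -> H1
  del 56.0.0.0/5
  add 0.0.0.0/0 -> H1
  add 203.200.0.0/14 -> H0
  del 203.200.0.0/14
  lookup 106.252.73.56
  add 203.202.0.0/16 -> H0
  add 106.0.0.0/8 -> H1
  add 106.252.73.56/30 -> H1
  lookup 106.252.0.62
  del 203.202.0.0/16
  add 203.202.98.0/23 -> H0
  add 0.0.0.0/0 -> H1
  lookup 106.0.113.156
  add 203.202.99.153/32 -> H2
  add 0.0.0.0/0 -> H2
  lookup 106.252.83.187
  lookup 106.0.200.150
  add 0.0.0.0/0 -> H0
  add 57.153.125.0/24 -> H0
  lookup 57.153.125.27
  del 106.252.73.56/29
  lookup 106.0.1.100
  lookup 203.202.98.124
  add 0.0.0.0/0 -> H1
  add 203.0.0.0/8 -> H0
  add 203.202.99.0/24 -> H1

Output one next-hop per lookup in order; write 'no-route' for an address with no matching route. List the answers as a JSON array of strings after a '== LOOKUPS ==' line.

Apply in order:
  + 56.0.0.0/5 (H1) depth=5
  + 106.252.0.0/14 (H1) depth=14
  lookup 205.99.30.80: bits ε walk d0:- -> no-route
  + 106.252.73.56/29 (H1) depth=29
  del 56.0.0.0/5 (clear depth 5)
  + 0.0.0.0/0 (H1) depth=0
  + 203.200.0.0/14 (H0) depth=14
  del 203.200.0.0/14 (clear depth 14)
  lookup 106.252.73.56: bits 01101010111111000100100100111 walk d0:H1→d1:-→d2:-→d3:-→d4:-→d5:-→d6:-→d7:-→d8:-→d9:-→d10:-→d11:-→d12:-→d13:-→d14:H1→d15:-→d16:-→d17:-→d18:-→d19:-→d20:-→d21:-→d22:-→d23:-→d24:-→d25:-→d26:-→d27:-→d28:-→d29:H1 -> H1
  + 203.202.0.0/16 (H0) depth=16
  + 106.0.0.0/8 (H1) depth=8
  + 106.252.73.56/30 (H1) depth=30
  lookup 106.252.0.62: bits 01101010111111000 walk d0:H1→d1:-→d2:-→d3:-→d4:-→d5:-→d6:-→d7:-→d8:H1→d9:-→d10:-→d11:-→d12:-→d13:-→d14:H1→d15:-→d16:-→d17:- -> H1
  del 203.202.0.0/16 (clear depth 16)
  + 203.202.98.0/23 (H0) depth=23
  + 0.0.0.0/0 (H1) depth=0
  lookup 106.0.113.156: bits 01101010 walk d0:H1→d1:-→d2:-→d3:-→d4:-→d5:-→d6:-→d7:-→d8:H1 -> H1
  + 203.202.99.153/32 (H2) depth=32
  + 0.0.0.0/0 (H2) depth=0
  lookup 106.252.83.187: bits 0110101011111100010 walk d0:H2→d1:-→d2:-→d3:-→d4:-→d5:-→d6:-→d7:-→d8:H1→d9:-→d10:-→d11:-→d12:-→d13:-→d14:H1→d15:-→d16:-→d17:-→d18:-→d19:- -> H1
  lookup 106.0.200.150: bits 01101010 walk d0:H2→d1:-→d2:-→d3:-→d4:-→d5:-→d6:-→d7:-→d8:H1 -> H1
  + 0.0.0.0/0 (H0) depth=0
  + 57.153.125.0/24 (H0) depth=24
  lookup 57.153.125.27: bits 001110011001100101111101 walk d0:H0→d1:-→d2:-→d3:-→d4:-→d5:-→d6:-→d7:-→d8:-→d9:-→d10:-→d11:-→d12:-→d13:-→d14:-→d15:-→d16:-→d17:-→d18:-→d19:-→d20:-→d21:-→d22:-→d23:-→d24:H0 -> H0
  del 106.252.73.56/29 (clear depth 29)
  lookup 106.0.1.100: bits 01101010 walk d0:H0→d1:-→d2:-→d3:-→d4:-→d5:-→d6:-→d7:-→d8:H1 -> H1
  lookup 203.202.98.124: bits 11001011110010100110001 walk d0:H0→d1:-→d2:-→d3:-→d4:-→d5:-→d6:-→d7:-→d8:-→d9:-→d10:-→d11:-→d12:-→d13:-→d14:-→d15:-→d16:-→d17:-→d18:-→d19:-→d20:-→d21:-→d22:-→d23:H0 -> H0
  + 0.0.0.0/0 (H1) depth=0
  + 203.0.0.0/8 (H0) depth=8
  + 203.202.99.0/24 (H1) depth=24

== LOOKUPS ==
["no-route","H1","H1","H1","H1","H1","H0","H1","H0"]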